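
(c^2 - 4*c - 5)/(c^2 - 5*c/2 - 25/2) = 2*(c + 1)/(2*c + 5)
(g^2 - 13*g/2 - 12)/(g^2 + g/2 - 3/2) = (g - 8)/(g - 1)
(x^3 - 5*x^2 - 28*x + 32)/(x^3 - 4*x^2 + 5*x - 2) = (x^2 - 4*x - 32)/(x^2 - 3*x + 2)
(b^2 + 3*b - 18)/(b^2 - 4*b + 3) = (b + 6)/(b - 1)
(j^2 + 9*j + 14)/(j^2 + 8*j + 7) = (j + 2)/(j + 1)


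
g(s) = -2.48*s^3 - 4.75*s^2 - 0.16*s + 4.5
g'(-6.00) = -211.00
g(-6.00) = 370.14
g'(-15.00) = -1531.66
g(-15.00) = 7308.15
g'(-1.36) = -1.00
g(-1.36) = 2.17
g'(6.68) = -395.61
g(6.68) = -947.76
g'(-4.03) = -82.71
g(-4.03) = 90.32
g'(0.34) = -4.25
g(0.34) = 3.80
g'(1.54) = -32.43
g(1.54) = -16.07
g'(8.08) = -562.65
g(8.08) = -1615.14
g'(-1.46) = -2.15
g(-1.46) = 2.33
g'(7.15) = -448.44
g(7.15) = -1145.98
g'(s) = -7.44*s^2 - 9.5*s - 0.16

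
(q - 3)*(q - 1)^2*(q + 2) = q^4 - 3*q^3 - 3*q^2 + 11*q - 6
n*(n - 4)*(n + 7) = n^3 + 3*n^2 - 28*n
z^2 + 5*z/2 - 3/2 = (z - 1/2)*(z + 3)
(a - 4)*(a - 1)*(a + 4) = a^3 - a^2 - 16*a + 16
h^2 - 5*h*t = h*(h - 5*t)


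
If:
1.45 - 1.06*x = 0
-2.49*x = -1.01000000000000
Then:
No Solution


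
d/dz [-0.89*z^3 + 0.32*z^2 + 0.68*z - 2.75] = -2.67*z^2 + 0.64*z + 0.68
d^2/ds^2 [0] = 0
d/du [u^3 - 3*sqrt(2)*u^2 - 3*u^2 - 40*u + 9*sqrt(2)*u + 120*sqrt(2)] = 3*u^2 - 6*sqrt(2)*u - 6*u - 40 + 9*sqrt(2)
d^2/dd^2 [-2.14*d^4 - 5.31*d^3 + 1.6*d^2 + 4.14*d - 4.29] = -25.68*d^2 - 31.86*d + 3.2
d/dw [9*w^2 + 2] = 18*w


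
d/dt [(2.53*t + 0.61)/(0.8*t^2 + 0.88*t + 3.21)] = (-2.024*t^2 - 0.976*t + 7.5845)/(0.64*t^4 + 1.408*t^3 + 5.9104*t^2 + 5.6496*t + 10.3041)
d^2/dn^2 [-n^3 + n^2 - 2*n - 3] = 2 - 6*n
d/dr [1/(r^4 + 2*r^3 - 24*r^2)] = 2*(-2*r^2 - 3*r + 24)/(r^3*(r^2 + 2*r - 24)^2)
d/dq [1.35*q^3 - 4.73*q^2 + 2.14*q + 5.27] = 4.05*q^2 - 9.46*q + 2.14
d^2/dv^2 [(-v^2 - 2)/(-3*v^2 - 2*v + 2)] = 12*(-v^3 + 12*v^2 + 6*v + 4)/(27*v^6 + 54*v^5 - 18*v^4 - 64*v^3 + 12*v^2 + 24*v - 8)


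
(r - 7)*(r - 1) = r^2 - 8*r + 7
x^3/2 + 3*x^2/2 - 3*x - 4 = (x/2 + 1/2)*(x - 2)*(x + 4)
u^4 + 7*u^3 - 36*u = u*(u - 2)*(u + 3)*(u + 6)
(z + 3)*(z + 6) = z^2 + 9*z + 18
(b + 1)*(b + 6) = b^2 + 7*b + 6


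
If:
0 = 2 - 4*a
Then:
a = 1/2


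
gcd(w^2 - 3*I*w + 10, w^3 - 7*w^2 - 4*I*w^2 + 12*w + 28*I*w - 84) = w + 2*I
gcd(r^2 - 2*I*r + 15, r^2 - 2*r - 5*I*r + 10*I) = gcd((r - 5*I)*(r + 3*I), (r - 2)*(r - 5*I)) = r - 5*I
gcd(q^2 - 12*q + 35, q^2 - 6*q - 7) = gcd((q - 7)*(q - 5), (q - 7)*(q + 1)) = q - 7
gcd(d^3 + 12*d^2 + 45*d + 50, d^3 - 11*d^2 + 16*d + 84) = d + 2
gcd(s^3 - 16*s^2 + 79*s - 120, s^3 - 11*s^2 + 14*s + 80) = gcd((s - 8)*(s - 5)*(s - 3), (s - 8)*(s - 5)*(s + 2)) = s^2 - 13*s + 40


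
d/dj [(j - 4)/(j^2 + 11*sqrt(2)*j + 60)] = (j^2 + 11*sqrt(2)*j - (j - 4)*(2*j + 11*sqrt(2)) + 60)/(j^2 + 11*sqrt(2)*j + 60)^2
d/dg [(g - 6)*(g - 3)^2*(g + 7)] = 4*g^3 - 15*g^2 - 78*g + 261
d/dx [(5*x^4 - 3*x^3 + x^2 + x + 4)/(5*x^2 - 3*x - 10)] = 2*(25*x^5 - 30*x^4 - 91*x^3 + 41*x^2 - 30*x + 1)/(25*x^4 - 30*x^3 - 91*x^2 + 60*x + 100)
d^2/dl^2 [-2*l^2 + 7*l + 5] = -4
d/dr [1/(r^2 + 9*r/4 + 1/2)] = 4*(-8*r - 9)/(4*r^2 + 9*r + 2)^2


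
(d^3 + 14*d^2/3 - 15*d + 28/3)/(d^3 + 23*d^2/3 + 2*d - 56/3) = (d - 1)/(d + 2)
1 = 1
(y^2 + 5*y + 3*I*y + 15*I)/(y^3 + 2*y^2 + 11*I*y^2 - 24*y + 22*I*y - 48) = (y + 5)/(y^2 + y*(2 + 8*I) + 16*I)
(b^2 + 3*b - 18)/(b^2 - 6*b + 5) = (b^2 + 3*b - 18)/(b^2 - 6*b + 5)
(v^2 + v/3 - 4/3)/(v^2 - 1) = (v + 4/3)/(v + 1)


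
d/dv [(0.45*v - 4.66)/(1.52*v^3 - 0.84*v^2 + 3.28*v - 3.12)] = (-1.368*v^3 + 21.6276*v^2 - 7.8288*v + 13.8808)/(2.3104*v^6 - 2.5536*v^5 + 10.6768*v^4 - 14.9952*v^3 + 16.0*v^2 - 20.4672*v + 9.7344)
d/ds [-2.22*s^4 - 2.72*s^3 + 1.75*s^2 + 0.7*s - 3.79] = -8.88*s^3 - 8.16*s^2 + 3.5*s + 0.7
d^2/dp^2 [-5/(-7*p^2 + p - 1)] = 10*(-49*p^2 + 7*p + (14*p - 1)^2 - 7)/(7*p^2 - p + 1)^3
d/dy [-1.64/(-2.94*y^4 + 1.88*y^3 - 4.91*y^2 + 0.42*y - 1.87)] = (-19.2864*y^3 + 9.2496*y^2 - 16.1048*y + 0.6888)/(2.94*y^4 - 1.88*y^3 + 4.91*y^2 - 0.42*y + 1.87)^2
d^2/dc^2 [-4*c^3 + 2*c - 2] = -24*c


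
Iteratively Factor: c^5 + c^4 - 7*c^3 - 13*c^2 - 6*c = (c + 1)*(c^4 - 7*c^2 - 6*c) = (c - 3)*(c + 1)*(c^3 + 3*c^2 + 2*c) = (c - 3)*(c + 1)^2*(c^2 + 2*c) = (c - 3)*(c + 1)^2*(c + 2)*(c)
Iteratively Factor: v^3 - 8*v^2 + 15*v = (v - 5)*(v^2 - 3*v) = v*(v - 5)*(v - 3)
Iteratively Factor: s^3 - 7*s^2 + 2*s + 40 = (s - 5)*(s^2 - 2*s - 8) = (s - 5)*(s - 4)*(s + 2)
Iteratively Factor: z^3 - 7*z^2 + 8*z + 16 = (z + 1)*(z^2 - 8*z + 16) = (z - 4)*(z + 1)*(z - 4)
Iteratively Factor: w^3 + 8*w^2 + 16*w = (w + 4)*(w^2 + 4*w) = (w + 4)^2*(w)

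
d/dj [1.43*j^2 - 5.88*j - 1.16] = 2.86*j - 5.88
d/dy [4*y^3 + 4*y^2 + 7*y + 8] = 12*y^2 + 8*y + 7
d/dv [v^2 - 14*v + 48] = 2*v - 14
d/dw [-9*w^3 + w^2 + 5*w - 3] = -27*w^2 + 2*w + 5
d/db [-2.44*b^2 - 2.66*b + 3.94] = -4.88*b - 2.66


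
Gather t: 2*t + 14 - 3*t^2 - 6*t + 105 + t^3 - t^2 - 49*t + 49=t^3 - 4*t^2 - 53*t + 168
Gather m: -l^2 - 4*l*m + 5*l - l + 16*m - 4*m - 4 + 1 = -l^2 + 4*l + m*(12 - 4*l) - 3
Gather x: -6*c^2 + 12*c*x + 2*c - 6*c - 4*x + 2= -6*c^2 - 4*c + x*(12*c - 4) + 2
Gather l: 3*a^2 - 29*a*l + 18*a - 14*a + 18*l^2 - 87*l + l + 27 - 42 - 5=3*a^2 + 4*a + 18*l^2 + l*(-29*a - 86) - 20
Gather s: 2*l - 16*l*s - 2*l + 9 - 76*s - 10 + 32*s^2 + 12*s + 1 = 32*s^2 + s*(-16*l - 64)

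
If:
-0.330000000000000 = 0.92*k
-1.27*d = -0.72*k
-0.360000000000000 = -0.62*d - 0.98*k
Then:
No Solution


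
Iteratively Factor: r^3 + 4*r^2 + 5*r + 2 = (r + 1)*(r^2 + 3*r + 2) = (r + 1)^2*(r + 2)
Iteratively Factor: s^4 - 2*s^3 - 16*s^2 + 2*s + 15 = (s + 1)*(s^3 - 3*s^2 - 13*s + 15) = (s + 1)*(s + 3)*(s^2 - 6*s + 5) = (s - 5)*(s + 1)*(s + 3)*(s - 1)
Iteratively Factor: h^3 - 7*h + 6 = (h - 2)*(h^2 + 2*h - 3) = (h - 2)*(h - 1)*(h + 3)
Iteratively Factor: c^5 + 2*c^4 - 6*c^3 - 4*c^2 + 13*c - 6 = (c + 2)*(c^4 - 6*c^2 + 8*c - 3) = (c - 1)*(c + 2)*(c^3 + c^2 - 5*c + 3) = (c - 1)*(c + 2)*(c + 3)*(c^2 - 2*c + 1) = (c - 1)^2*(c + 2)*(c + 3)*(c - 1)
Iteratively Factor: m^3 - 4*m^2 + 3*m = (m - 1)*(m^2 - 3*m) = m*(m - 1)*(m - 3)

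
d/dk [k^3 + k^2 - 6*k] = 3*k^2 + 2*k - 6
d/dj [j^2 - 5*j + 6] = 2*j - 5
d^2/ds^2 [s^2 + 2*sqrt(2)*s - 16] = 2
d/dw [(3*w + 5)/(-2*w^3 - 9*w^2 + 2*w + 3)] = (12*w^3 + 57*w^2 + 90*w - 1)/(4*w^6 + 36*w^5 + 73*w^4 - 48*w^3 - 50*w^2 + 12*w + 9)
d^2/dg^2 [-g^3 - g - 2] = -6*g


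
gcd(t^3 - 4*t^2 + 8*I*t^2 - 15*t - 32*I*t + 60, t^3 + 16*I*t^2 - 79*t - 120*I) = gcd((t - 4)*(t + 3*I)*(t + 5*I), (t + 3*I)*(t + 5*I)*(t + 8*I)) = t^2 + 8*I*t - 15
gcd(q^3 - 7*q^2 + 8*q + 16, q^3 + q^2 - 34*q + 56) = q - 4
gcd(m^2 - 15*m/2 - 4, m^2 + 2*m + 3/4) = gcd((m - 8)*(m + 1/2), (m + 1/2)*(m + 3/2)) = m + 1/2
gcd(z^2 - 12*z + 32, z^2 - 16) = z - 4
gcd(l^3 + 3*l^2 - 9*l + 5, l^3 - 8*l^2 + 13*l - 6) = l^2 - 2*l + 1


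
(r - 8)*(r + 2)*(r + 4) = r^3 - 2*r^2 - 40*r - 64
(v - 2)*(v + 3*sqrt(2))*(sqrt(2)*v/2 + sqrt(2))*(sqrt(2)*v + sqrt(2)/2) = v^4 + v^3/2 + 3*sqrt(2)*v^3 - 4*v^2 + 3*sqrt(2)*v^2/2 - 12*sqrt(2)*v - 2*v - 6*sqrt(2)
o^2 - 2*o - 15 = (o - 5)*(o + 3)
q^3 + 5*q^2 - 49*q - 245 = (q - 7)*(q + 5)*(q + 7)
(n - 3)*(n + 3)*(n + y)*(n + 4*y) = n^4 + 5*n^3*y + 4*n^2*y^2 - 9*n^2 - 45*n*y - 36*y^2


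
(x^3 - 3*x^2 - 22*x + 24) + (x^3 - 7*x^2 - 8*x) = 2*x^3 - 10*x^2 - 30*x + 24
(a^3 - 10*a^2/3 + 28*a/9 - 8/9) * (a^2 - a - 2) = a^5 - 13*a^4/3 + 40*a^3/9 + 8*a^2/3 - 16*a/3 + 16/9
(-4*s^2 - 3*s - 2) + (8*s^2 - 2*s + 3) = 4*s^2 - 5*s + 1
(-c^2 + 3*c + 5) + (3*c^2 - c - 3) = 2*c^2 + 2*c + 2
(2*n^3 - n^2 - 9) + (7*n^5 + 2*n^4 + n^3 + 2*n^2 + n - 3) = 7*n^5 + 2*n^4 + 3*n^3 + n^2 + n - 12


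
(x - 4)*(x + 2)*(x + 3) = x^3 + x^2 - 14*x - 24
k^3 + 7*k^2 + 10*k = k*(k + 2)*(k + 5)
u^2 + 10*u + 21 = (u + 3)*(u + 7)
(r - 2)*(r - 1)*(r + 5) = r^3 + 2*r^2 - 13*r + 10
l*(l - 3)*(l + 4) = l^3 + l^2 - 12*l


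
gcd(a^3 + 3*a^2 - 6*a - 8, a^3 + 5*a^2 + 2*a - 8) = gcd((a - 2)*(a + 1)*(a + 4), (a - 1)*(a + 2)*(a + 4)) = a + 4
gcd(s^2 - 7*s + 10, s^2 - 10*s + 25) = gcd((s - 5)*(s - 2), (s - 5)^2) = s - 5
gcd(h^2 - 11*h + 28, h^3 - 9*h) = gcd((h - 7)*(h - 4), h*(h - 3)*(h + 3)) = 1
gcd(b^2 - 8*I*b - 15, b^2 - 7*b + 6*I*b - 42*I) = 1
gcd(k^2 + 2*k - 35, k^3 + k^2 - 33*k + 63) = k + 7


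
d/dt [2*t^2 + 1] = 4*t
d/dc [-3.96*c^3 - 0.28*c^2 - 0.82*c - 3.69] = -11.88*c^2 - 0.56*c - 0.82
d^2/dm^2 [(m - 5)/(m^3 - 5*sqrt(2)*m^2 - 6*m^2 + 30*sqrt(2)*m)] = 2*(m*(m^2 - 5*sqrt(2)*m - 6*m + 30*sqrt(2))*(-3*m^2 + 12*m + 10*sqrt(2)*m + (m - 5)*(-3*m + 6 + 5*sqrt(2)) - 30*sqrt(2)) + (m - 5)*(3*m^2 - 10*sqrt(2)*m - 12*m + 30*sqrt(2))^2)/(m^3*(m^2 - 5*sqrt(2)*m - 6*m + 30*sqrt(2))^3)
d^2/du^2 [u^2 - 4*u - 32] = 2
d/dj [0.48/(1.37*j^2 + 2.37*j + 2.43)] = (-1.3152*j - 1.1376)/(1.37*j^2 + 2.37*j + 2.43)^2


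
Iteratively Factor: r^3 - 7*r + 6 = (r + 3)*(r^2 - 3*r + 2) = (r - 1)*(r + 3)*(r - 2)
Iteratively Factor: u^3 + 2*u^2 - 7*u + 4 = (u - 1)*(u^2 + 3*u - 4) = (u - 1)*(u + 4)*(u - 1)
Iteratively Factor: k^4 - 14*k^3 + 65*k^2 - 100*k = (k - 5)*(k^3 - 9*k^2 + 20*k) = (k - 5)*(k - 4)*(k^2 - 5*k) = k*(k - 5)*(k - 4)*(k - 5)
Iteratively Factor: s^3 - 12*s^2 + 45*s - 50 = (s - 5)*(s^2 - 7*s + 10) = (s - 5)*(s - 2)*(s - 5)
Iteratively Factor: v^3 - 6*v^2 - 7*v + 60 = (v - 4)*(v^2 - 2*v - 15) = (v - 5)*(v - 4)*(v + 3)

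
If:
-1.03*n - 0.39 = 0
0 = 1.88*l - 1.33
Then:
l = 0.71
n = -0.38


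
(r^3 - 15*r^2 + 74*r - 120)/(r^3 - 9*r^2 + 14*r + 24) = (r - 5)/(r + 1)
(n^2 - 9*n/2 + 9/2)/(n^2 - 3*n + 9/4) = 2*(n - 3)/(2*n - 3)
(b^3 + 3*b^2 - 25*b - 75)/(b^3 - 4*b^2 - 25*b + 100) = (b + 3)/(b - 4)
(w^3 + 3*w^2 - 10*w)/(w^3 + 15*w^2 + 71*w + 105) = w*(w - 2)/(w^2 + 10*w + 21)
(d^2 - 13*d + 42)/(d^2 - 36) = (d - 7)/(d + 6)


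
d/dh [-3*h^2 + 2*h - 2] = 2 - 6*h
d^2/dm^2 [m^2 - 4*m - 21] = 2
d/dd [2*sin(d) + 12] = 2*cos(d)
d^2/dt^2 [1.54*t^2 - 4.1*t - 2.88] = 3.08000000000000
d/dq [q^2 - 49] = 2*q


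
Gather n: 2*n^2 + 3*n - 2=2*n^2 + 3*n - 2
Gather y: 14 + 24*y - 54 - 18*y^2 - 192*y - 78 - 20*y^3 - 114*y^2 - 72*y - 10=-20*y^3 - 132*y^2 - 240*y - 128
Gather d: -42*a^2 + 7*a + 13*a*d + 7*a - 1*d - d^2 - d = -42*a^2 + 14*a - d^2 + d*(13*a - 2)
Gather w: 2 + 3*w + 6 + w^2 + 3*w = w^2 + 6*w + 8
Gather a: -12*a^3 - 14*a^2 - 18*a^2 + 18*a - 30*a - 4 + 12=-12*a^3 - 32*a^2 - 12*a + 8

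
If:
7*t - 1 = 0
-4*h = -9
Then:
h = 9/4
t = 1/7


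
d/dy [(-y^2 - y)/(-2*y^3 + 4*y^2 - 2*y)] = (-y - 3)/(2*(y^3 - 3*y^2 + 3*y - 1))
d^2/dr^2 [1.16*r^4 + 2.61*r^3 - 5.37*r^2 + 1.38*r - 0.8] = 13.92*r^2 + 15.66*r - 10.74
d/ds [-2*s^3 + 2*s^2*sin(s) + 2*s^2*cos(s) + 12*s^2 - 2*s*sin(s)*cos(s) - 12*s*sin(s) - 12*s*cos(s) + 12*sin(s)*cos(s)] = 2*sqrt(2)*s^2*cos(s + pi/4) - 6*s^2 + 16*s*sin(s) - 8*s*cos(s) - 2*s*cos(2*s) + 24*s - sin(2*s) - 12*sqrt(2)*sin(s + pi/4) + 12*cos(2*s)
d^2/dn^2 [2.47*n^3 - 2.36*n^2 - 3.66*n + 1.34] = 14.82*n - 4.72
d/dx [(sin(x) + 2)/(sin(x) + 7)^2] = (3 - sin(x))*cos(x)/(sin(x) + 7)^3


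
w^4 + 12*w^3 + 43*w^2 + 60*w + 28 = (w + 1)*(w + 2)^2*(w + 7)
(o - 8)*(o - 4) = o^2 - 12*o + 32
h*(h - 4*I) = h^2 - 4*I*h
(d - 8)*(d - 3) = d^2 - 11*d + 24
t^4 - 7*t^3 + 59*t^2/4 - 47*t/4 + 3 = (t - 4)*(t - 3/2)*(t - 1)*(t - 1/2)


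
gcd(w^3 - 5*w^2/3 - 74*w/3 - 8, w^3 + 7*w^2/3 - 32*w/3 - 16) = w + 4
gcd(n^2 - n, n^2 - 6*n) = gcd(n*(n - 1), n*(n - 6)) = n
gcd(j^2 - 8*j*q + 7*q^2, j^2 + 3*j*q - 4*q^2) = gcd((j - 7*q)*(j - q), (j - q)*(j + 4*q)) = -j + q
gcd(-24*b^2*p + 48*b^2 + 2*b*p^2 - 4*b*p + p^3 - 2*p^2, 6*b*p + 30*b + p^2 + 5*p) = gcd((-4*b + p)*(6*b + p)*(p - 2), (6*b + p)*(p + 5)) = 6*b + p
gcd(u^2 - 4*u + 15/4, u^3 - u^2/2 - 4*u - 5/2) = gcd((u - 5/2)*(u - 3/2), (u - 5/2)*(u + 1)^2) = u - 5/2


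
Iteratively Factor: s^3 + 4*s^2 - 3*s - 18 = (s + 3)*(s^2 + s - 6) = (s - 2)*(s + 3)*(s + 3)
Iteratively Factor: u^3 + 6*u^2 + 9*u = (u + 3)*(u^2 + 3*u) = (u + 3)^2*(u)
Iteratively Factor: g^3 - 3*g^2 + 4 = (g - 2)*(g^2 - g - 2) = (g - 2)*(g + 1)*(g - 2)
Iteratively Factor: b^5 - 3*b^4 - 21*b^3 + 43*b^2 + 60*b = (b - 5)*(b^4 + 2*b^3 - 11*b^2 - 12*b) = (b - 5)*(b + 1)*(b^3 + b^2 - 12*b) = b*(b - 5)*(b + 1)*(b^2 + b - 12) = b*(b - 5)*(b - 3)*(b + 1)*(b + 4)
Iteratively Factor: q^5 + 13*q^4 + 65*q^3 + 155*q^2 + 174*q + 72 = (q + 4)*(q^4 + 9*q^3 + 29*q^2 + 39*q + 18) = (q + 1)*(q + 4)*(q^3 + 8*q^2 + 21*q + 18) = (q + 1)*(q + 3)*(q + 4)*(q^2 + 5*q + 6) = (q + 1)*(q + 3)^2*(q + 4)*(q + 2)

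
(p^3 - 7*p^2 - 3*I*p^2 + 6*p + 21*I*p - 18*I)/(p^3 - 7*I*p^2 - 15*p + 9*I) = (p^2 - 7*p + 6)/(p^2 - 4*I*p - 3)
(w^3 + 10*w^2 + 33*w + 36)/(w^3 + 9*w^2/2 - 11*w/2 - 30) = 2*(w + 3)/(2*w - 5)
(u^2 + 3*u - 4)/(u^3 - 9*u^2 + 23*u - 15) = (u + 4)/(u^2 - 8*u + 15)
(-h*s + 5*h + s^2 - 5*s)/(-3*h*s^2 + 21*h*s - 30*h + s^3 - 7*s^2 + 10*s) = (-h + s)/(-3*h*s + 6*h + s^2 - 2*s)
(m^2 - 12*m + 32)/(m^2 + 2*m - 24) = (m - 8)/(m + 6)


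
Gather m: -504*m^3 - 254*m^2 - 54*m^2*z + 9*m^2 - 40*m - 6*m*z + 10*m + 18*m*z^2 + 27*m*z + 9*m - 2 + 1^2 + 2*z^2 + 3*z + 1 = -504*m^3 + m^2*(-54*z - 245) + m*(18*z^2 + 21*z - 21) + 2*z^2 + 3*z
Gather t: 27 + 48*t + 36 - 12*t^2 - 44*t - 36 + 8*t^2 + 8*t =-4*t^2 + 12*t + 27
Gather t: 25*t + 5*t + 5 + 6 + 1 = 30*t + 12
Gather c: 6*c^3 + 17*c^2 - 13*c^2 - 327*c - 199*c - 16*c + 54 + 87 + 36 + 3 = 6*c^3 + 4*c^2 - 542*c + 180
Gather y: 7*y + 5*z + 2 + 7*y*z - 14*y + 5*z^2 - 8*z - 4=y*(7*z - 7) + 5*z^2 - 3*z - 2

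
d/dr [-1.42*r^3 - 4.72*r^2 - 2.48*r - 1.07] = -4.26*r^2 - 9.44*r - 2.48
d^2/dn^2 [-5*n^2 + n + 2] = -10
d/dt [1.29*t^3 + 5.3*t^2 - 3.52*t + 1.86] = 3.87*t^2 + 10.6*t - 3.52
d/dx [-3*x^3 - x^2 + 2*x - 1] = -9*x^2 - 2*x + 2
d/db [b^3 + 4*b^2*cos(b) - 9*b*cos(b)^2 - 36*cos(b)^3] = -4*b^2*sin(b) + 3*b^2 + 9*b*sin(2*b) + 8*b*cos(b) + 108*sin(b)*cos(b)^2 - 9*cos(b)^2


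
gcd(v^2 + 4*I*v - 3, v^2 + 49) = 1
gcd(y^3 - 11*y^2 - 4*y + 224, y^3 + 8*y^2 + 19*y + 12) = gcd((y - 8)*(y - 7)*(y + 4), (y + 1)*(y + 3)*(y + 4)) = y + 4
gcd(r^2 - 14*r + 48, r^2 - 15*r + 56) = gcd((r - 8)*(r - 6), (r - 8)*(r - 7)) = r - 8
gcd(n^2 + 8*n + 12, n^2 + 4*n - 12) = n + 6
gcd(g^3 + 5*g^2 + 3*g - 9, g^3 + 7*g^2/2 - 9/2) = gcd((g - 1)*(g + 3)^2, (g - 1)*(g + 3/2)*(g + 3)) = g^2 + 2*g - 3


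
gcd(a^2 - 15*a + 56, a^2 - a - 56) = a - 8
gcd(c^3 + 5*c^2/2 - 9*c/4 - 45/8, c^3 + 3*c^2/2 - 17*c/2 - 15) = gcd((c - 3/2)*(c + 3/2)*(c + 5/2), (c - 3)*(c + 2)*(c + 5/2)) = c + 5/2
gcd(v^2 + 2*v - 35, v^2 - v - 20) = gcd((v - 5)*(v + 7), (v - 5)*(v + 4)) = v - 5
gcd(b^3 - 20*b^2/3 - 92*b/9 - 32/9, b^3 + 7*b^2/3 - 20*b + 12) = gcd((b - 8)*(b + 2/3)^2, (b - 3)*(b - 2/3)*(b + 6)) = 1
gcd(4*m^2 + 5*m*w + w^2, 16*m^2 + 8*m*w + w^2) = 4*m + w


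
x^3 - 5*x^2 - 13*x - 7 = (x - 7)*(x + 1)^2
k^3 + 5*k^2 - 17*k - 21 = (k - 3)*(k + 1)*(k + 7)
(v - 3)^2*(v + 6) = v^3 - 27*v + 54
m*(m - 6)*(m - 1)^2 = m^4 - 8*m^3 + 13*m^2 - 6*m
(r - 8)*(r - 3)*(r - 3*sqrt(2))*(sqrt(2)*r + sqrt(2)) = sqrt(2)*r^4 - 10*sqrt(2)*r^3 - 6*r^3 + 13*sqrt(2)*r^2 + 60*r^2 - 78*r + 24*sqrt(2)*r - 144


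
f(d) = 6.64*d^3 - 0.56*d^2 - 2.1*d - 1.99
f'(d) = 19.92*d^2 - 1.12*d - 2.1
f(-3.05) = -189.19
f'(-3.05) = 186.62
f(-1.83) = -40.72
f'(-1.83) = 66.66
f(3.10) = 183.93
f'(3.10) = 185.86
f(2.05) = 48.56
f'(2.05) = 79.32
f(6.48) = 1767.62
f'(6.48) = 827.09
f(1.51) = 16.42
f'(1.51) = 41.63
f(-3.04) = -187.33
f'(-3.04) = 185.40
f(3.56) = 283.02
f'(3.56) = 246.37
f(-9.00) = -4869.01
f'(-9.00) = 1621.50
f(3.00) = 165.95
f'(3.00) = 173.82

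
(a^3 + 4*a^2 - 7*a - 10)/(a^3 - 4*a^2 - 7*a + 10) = (a^3 + 4*a^2 - 7*a - 10)/(a^3 - 4*a^2 - 7*a + 10)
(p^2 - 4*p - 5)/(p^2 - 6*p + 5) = (p + 1)/(p - 1)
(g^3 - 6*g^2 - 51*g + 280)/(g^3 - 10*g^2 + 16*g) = (g^2 + 2*g - 35)/(g*(g - 2))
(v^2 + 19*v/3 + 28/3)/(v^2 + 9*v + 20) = (v + 7/3)/(v + 5)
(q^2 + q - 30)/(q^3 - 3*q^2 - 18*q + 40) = (q + 6)/(q^2 + 2*q - 8)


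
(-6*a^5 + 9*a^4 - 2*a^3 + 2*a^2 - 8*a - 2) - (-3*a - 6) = -6*a^5 + 9*a^4 - 2*a^3 + 2*a^2 - 5*a + 4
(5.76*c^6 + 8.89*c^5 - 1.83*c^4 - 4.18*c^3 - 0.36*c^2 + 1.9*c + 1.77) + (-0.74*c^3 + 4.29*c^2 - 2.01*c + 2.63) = 5.76*c^6 + 8.89*c^5 - 1.83*c^4 - 4.92*c^3 + 3.93*c^2 - 0.11*c + 4.4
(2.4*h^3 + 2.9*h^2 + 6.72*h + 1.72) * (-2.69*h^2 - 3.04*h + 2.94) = -6.456*h^5 - 15.097*h^4 - 19.8368*h^3 - 16.5296*h^2 + 14.528*h + 5.0568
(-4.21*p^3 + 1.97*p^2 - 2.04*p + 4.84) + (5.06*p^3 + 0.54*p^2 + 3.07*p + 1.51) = 0.85*p^3 + 2.51*p^2 + 1.03*p + 6.35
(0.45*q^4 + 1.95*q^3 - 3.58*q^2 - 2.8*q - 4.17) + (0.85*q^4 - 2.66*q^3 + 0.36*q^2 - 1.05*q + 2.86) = 1.3*q^4 - 0.71*q^3 - 3.22*q^2 - 3.85*q - 1.31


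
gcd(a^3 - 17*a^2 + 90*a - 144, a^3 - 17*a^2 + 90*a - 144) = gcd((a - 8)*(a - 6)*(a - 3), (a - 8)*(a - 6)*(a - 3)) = a^3 - 17*a^2 + 90*a - 144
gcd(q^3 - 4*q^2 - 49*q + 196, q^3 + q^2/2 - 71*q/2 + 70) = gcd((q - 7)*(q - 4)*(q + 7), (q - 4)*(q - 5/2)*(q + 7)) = q^2 + 3*q - 28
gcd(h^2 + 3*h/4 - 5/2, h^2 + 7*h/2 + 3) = h + 2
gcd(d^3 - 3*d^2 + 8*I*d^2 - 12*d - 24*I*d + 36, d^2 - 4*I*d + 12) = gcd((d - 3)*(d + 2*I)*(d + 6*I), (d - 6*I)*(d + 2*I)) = d + 2*I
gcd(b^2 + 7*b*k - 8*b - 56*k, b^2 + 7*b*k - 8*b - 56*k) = b^2 + 7*b*k - 8*b - 56*k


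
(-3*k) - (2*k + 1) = -5*k - 1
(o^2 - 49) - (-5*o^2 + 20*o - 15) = 6*o^2 - 20*o - 34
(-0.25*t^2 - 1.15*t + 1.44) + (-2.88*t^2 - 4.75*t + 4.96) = -3.13*t^2 - 5.9*t + 6.4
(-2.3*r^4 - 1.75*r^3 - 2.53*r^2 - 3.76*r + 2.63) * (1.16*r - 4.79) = -2.668*r^5 + 8.987*r^4 + 5.4477*r^3 + 7.7571*r^2 + 21.0612*r - 12.5977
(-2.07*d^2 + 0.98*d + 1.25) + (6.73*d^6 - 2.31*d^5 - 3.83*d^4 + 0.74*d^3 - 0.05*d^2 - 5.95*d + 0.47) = 6.73*d^6 - 2.31*d^5 - 3.83*d^4 + 0.74*d^3 - 2.12*d^2 - 4.97*d + 1.72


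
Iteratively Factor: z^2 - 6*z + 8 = (z - 2)*(z - 4)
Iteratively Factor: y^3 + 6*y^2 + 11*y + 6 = (y + 2)*(y^2 + 4*y + 3) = (y + 2)*(y + 3)*(y + 1)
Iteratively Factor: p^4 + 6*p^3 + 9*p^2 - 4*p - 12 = (p - 1)*(p^3 + 7*p^2 + 16*p + 12) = (p - 1)*(p + 2)*(p^2 + 5*p + 6) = (p - 1)*(p + 2)*(p + 3)*(p + 2)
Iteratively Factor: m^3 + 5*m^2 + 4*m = (m + 4)*(m^2 + m) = m*(m + 4)*(m + 1)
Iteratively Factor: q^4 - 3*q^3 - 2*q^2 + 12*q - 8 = (q - 2)*(q^3 - q^2 - 4*q + 4) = (q - 2)*(q + 2)*(q^2 - 3*q + 2) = (q - 2)^2*(q + 2)*(q - 1)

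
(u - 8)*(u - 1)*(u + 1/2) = u^3 - 17*u^2/2 + 7*u/2 + 4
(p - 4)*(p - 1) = p^2 - 5*p + 4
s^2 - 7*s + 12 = (s - 4)*(s - 3)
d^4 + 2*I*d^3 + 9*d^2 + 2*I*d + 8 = (d - 2*I)*(d - I)*(d + I)*(d + 4*I)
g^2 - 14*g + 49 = (g - 7)^2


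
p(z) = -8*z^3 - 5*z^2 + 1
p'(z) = -24*z^2 - 10*z = 2*z*(-12*z - 5)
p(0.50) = -1.25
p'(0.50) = -11.00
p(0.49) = -1.14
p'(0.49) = -10.66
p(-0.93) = 3.11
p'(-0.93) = -11.46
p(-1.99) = 44.24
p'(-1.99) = -75.14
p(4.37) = -762.11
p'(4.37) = -502.03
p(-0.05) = 0.99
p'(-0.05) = 0.44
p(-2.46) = 89.84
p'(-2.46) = -120.64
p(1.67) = -50.20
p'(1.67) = -83.63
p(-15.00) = 25876.00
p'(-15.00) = -5250.00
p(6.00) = -1907.00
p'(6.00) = -924.00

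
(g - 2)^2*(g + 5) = g^3 + g^2 - 16*g + 20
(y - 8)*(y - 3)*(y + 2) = y^3 - 9*y^2 + 2*y + 48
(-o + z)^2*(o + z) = o^3 - o^2*z - o*z^2 + z^3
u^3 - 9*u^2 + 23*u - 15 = (u - 5)*(u - 3)*(u - 1)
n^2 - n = n*(n - 1)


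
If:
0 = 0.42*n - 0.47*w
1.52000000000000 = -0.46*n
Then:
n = -3.30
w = -2.95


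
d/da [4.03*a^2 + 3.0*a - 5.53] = 8.06*a + 3.0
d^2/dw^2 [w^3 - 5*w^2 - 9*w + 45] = 6*w - 10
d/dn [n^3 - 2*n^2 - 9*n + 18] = 3*n^2 - 4*n - 9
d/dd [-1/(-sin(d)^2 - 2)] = -4*sin(2*d)/(cos(2*d) - 5)^2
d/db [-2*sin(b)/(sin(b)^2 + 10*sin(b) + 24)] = 2*(sin(b)^2 - 24)*cos(b)/((sin(b) + 4)^2*(sin(b) + 6)^2)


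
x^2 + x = x*(x + 1)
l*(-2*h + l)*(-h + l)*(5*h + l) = 10*h^3*l - 13*h^2*l^2 + 2*h*l^3 + l^4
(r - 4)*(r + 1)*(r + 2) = r^3 - r^2 - 10*r - 8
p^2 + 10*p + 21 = (p + 3)*(p + 7)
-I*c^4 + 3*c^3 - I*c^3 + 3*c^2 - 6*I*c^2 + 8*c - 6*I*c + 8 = (c - 2*I)*(c + I)*(c + 4*I)*(-I*c - I)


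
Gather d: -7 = -7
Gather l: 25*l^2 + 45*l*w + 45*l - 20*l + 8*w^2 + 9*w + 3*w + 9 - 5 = 25*l^2 + l*(45*w + 25) + 8*w^2 + 12*w + 4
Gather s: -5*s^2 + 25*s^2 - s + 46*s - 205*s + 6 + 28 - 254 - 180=20*s^2 - 160*s - 400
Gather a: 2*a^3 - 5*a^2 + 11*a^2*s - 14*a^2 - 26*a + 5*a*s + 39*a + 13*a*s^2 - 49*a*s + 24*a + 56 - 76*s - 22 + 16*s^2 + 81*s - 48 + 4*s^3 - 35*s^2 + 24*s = 2*a^3 + a^2*(11*s - 19) + a*(13*s^2 - 44*s + 37) + 4*s^3 - 19*s^2 + 29*s - 14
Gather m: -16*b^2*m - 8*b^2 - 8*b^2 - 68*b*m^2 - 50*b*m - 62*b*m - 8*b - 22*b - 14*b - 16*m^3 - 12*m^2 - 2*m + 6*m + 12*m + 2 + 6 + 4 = -16*b^2 - 44*b - 16*m^3 + m^2*(-68*b - 12) + m*(-16*b^2 - 112*b + 16) + 12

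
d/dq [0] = 0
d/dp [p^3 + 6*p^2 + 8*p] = 3*p^2 + 12*p + 8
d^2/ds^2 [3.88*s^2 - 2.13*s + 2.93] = 7.76000000000000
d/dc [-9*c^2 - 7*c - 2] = -18*c - 7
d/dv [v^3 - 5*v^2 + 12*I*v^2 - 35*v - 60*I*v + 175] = 3*v^2 + v*(-10 + 24*I) - 35 - 60*I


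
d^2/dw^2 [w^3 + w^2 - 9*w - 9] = 6*w + 2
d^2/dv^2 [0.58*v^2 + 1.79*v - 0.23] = 1.16000000000000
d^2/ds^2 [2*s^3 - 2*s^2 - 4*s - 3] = 12*s - 4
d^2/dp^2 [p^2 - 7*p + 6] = 2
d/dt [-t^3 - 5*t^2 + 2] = t*(-3*t - 10)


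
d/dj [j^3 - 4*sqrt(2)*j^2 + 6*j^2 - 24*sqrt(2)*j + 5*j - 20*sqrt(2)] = 3*j^2 - 8*sqrt(2)*j + 12*j - 24*sqrt(2) + 5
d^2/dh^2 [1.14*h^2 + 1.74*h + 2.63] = 2.28000000000000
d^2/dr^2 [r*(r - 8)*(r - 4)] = 6*r - 24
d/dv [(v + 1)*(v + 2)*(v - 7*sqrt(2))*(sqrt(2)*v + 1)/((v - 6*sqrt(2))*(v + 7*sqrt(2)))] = (2*sqrt(2)*v^5 - 7*v^4 + 3*sqrt(2)*v^4 - 362*sqrt(2)*v^3 + 12*v^3 - 774*sqrt(2)*v^2 + 3292*v^2 + 868*sqrt(2)*v + 6552*v + 2212 + 1764*sqrt(2))/(v^4 + 2*sqrt(2)*v^3 - 166*v^2 - 168*sqrt(2)*v + 7056)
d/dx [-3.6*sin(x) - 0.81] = -3.6*cos(x)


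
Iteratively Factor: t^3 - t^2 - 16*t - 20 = (t - 5)*(t^2 + 4*t + 4) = (t - 5)*(t + 2)*(t + 2)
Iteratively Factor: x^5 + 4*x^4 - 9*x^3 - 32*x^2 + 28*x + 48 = (x - 2)*(x^4 + 6*x^3 + 3*x^2 - 26*x - 24) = (x - 2)*(x + 4)*(x^3 + 2*x^2 - 5*x - 6) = (x - 2)^2*(x + 4)*(x^2 + 4*x + 3) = (x - 2)^2*(x + 3)*(x + 4)*(x + 1)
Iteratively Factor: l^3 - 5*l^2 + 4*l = (l - 1)*(l^2 - 4*l) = l*(l - 1)*(l - 4)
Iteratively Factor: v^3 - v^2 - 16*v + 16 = (v + 4)*(v^2 - 5*v + 4) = (v - 1)*(v + 4)*(v - 4)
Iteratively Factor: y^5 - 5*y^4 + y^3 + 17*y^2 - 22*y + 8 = (y + 2)*(y^4 - 7*y^3 + 15*y^2 - 13*y + 4) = (y - 1)*(y + 2)*(y^3 - 6*y^2 + 9*y - 4) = (y - 4)*(y - 1)*(y + 2)*(y^2 - 2*y + 1) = (y - 4)*(y - 1)^2*(y + 2)*(y - 1)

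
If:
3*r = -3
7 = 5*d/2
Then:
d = 14/5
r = -1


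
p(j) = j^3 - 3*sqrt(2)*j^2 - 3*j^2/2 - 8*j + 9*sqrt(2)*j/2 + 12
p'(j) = 3*j^2 - 6*sqrt(2)*j - 3*j - 8 + 9*sqrt(2)/2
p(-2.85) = -53.13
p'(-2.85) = 55.46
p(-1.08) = 5.81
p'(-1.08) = 14.27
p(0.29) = 11.07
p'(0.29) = -4.71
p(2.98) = -17.41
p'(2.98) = -9.22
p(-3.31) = -81.77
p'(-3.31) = 69.25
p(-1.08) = 5.81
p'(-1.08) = 14.27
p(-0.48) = 11.35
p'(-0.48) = 4.57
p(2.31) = -10.10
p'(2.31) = -12.16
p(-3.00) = -61.78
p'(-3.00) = 59.82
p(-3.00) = -61.78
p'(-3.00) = 59.82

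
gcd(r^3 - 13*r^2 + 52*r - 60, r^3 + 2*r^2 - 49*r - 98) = 1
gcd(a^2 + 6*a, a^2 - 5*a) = a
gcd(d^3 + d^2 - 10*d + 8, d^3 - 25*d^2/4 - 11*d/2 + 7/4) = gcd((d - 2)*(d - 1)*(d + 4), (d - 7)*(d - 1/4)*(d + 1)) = 1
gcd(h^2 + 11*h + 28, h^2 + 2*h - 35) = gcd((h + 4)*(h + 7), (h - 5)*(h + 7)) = h + 7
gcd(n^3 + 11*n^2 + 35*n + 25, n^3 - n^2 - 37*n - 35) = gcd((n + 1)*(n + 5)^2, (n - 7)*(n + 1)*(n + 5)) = n^2 + 6*n + 5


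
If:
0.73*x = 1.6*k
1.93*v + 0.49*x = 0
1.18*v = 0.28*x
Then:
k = 0.00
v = 0.00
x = 0.00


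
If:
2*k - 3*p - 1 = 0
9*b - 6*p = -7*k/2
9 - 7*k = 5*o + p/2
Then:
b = p/12 - 7/36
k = 3*p/2 + 1/2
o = 11/10 - 11*p/5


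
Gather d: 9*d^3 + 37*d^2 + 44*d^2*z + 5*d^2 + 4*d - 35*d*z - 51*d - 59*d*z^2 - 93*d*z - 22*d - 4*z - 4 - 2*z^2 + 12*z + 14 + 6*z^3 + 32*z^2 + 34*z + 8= 9*d^3 + d^2*(44*z + 42) + d*(-59*z^2 - 128*z - 69) + 6*z^3 + 30*z^2 + 42*z + 18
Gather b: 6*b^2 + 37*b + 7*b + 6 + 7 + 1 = 6*b^2 + 44*b + 14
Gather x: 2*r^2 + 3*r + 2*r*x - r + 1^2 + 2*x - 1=2*r^2 + 2*r + x*(2*r + 2)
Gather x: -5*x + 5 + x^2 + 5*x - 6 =x^2 - 1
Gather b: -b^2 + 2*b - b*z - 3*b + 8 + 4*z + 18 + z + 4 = -b^2 + b*(-z - 1) + 5*z + 30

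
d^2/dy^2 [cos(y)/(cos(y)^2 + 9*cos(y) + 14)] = (9*(1 - cos(y)^2)^2 - cos(y)^5 + 86*cos(y)^3 + 144*cos(y)^2 - 280*cos(y) - 261)/((cos(y) + 2)^3*(cos(y) + 7)^3)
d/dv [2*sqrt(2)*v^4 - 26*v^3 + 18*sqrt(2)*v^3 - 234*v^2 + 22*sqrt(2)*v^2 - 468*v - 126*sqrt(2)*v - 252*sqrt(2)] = 8*sqrt(2)*v^3 - 78*v^2 + 54*sqrt(2)*v^2 - 468*v + 44*sqrt(2)*v - 468 - 126*sqrt(2)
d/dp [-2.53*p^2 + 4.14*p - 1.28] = 4.14 - 5.06*p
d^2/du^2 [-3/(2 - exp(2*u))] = 12*(exp(2*u) + 2)*exp(2*u)/(exp(2*u) - 2)^3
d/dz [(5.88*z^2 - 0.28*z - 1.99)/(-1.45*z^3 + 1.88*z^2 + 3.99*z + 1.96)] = (8.526*z^4 - 0.812000000000001*z^3 + 15.3311*z^2 + 30.532*z + 7.3913)/(2.1025*z^6 - 5.452*z^5 - 8.0366*z^4 + 9.3184*z^3 + 23.2897*z^2 + 15.6408*z + 3.8416)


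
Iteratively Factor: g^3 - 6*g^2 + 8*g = (g - 2)*(g^2 - 4*g) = g*(g - 2)*(g - 4)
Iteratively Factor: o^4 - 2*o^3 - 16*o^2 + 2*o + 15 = (o + 1)*(o^3 - 3*o^2 - 13*o + 15) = (o + 1)*(o + 3)*(o^2 - 6*o + 5) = (o - 1)*(o + 1)*(o + 3)*(o - 5)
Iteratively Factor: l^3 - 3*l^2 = (l - 3)*(l^2) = l*(l - 3)*(l)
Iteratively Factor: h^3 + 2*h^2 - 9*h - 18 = (h + 3)*(h^2 - h - 6) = (h + 2)*(h + 3)*(h - 3)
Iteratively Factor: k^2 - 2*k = (k)*(k - 2)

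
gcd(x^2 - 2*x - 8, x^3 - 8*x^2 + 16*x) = x - 4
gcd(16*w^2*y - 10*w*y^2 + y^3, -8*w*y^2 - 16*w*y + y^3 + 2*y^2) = -8*w*y + y^2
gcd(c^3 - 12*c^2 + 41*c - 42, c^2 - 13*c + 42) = c - 7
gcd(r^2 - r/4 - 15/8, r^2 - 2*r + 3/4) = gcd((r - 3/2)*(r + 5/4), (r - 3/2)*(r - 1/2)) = r - 3/2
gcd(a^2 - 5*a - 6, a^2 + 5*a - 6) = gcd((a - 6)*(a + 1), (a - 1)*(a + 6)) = 1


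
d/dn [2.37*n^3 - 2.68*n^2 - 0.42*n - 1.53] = 7.11*n^2 - 5.36*n - 0.42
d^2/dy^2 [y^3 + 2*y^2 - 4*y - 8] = 6*y + 4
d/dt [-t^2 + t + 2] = 1 - 2*t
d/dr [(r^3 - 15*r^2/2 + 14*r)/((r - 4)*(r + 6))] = (r^2 + 12*r - 21)/(r^2 + 12*r + 36)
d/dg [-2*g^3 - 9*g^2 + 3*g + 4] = -6*g^2 - 18*g + 3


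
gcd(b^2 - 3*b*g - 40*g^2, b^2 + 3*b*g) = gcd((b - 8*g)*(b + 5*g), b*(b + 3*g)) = 1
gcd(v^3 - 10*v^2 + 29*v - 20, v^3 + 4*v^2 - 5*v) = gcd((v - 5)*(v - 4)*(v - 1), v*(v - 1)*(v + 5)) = v - 1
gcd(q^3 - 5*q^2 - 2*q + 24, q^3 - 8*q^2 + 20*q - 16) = q - 4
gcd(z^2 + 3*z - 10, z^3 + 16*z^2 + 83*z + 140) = z + 5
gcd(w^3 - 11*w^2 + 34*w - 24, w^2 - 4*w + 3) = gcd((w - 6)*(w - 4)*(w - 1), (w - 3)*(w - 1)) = w - 1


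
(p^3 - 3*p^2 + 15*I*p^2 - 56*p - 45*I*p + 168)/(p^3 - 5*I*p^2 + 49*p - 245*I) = (p^2 + p*(-3 + 8*I) - 24*I)/(p^2 - 12*I*p - 35)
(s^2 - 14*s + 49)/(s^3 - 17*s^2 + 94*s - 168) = (s - 7)/(s^2 - 10*s + 24)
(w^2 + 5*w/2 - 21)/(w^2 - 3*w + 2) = (w^2 + 5*w/2 - 21)/(w^2 - 3*w + 2)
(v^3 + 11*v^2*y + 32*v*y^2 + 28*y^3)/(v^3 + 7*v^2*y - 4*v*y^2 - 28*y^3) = (-v - 2*y)/(-v + 2*y)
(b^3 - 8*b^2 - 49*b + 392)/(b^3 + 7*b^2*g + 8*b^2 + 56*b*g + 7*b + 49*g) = (b^2 - 15*b + 56)/(b^2 + 7*b*g + b + 7*g)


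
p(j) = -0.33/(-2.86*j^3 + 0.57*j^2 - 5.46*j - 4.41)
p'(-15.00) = -0.00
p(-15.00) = -0.00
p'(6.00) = -0.00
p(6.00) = 0.00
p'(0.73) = -0.04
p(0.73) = 0.04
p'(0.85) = -0.03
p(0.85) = 0.03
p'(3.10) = -0.00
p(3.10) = 0.00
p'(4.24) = -0.00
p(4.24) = 0.00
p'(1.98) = -0.01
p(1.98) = 0.01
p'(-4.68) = -0.00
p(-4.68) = -0.00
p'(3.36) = -0.00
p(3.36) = 0.00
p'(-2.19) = -0.01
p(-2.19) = -0.01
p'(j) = -0.33*(8.58*j^2 - 1.14*j + 5.46)/(-2.86*j^3 + 0.57*j^2 - 5.46*j - 4.41)^2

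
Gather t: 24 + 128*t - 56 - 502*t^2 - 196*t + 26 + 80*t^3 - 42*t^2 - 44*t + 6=80*t^3 - 544*t^2 - 112*t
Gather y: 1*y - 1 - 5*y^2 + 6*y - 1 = -5*y^2 + 7*y - 2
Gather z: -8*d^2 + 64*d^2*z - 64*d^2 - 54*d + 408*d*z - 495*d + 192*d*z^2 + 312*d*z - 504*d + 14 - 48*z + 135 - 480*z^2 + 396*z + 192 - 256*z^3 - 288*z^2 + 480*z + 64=-72*d^2 - 1053*d - 256*z^3 + z^2*(192*d - 768) + z*(64*d^2 + 720*d + 828) + 405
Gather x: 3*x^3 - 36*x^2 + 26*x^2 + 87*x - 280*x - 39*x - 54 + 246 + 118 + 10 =3*x^3 - 10*x^2 - 232*x + 320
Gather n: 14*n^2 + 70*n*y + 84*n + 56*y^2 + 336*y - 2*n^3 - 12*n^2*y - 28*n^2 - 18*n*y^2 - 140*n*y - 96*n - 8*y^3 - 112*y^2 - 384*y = -2*n^3 + n^2*(-12*y - 14) + n*(-18*y^2 - 70*y - 12) - 8*y^3 - 56*y^2 - 48*y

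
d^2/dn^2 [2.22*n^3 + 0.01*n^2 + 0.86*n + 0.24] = 13.32*n + 0.02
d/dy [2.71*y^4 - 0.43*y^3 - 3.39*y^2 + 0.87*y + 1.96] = 10.84*y^3 - 1.29*y^2 - 6.78*y + 0.87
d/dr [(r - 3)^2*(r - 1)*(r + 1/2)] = 4*r^3 - 39*r^2/2 + 23*r - 3/2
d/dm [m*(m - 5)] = 2*m - 5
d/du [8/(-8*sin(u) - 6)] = 16*cos(u)/(4*sin(u) + 3)^2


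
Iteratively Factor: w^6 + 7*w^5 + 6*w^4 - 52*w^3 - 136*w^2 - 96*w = (w + 4)*(w^5 + 3*w^4 - 6*w^3 - 28*w^2 - 24*w) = (w + 2)*(w + 4)*(w^4 + w^3 - 8*w^2 - 12*w) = (w - 3)*(w + 2)*(w + 4)*(w^3 + 4*w^2 + 4*w) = (w - 3)*(w + 2)^2*(w + 4)*(w^2 + 2*w) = w*(w - 3)*(w + 2)^2*(w + 4)*(w + 2)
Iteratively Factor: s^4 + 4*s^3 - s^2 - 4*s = (s - 1)*(s^3 + 5*s^2 + 4*s) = s*(s - 1)*(s^2 + 5*s + 4) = s*(s - 1)*(s + 4)*(s + 1)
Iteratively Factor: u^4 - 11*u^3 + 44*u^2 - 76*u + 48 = (u - 3)*(u^3 - 8*u^2 + 20*u - 16) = (u - 4)*(u - 3)*(u^2 - 4*u + 4) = (u - 4)*(u - 3)*(u - 2)*(u - 2)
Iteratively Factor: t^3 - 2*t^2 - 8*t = (t)*(t^2 - 2*t - 8) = t*(t + 2)*(t - 4)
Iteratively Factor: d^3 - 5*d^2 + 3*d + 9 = (d + 1)*(d^2 - 6*d + 9) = (d - 3)*(d + 1)*(d - 3)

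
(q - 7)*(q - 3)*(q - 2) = q^3 - 12*q^2 + 41*q - 42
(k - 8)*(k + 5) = k^2 - 3*k - 40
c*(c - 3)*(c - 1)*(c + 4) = c^4 - 13*c^2 + 12*c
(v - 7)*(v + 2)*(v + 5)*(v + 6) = v^4 + 6*v^3 - 39*v^2 - 304*v - 420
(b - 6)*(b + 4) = b^2 - 2*b - 24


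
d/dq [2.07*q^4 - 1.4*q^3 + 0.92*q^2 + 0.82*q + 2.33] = 8.28*q^3 - 4.2*q^2 + 1.84*q + 0.82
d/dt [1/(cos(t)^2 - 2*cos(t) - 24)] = 2*(cos(t) - 1)*sin(t)/(sin(t)^2 + 2*cos(t) + 23)^2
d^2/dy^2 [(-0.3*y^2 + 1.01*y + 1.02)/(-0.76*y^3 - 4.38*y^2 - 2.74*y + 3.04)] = (0.346560000000001*y^6 - 3.500256*y^5 - 30.990672*y^4 - 86.369096*y^3 - 134.187504*y^2 - 168.277104*y - 53.759344)/(0.438976*y^9 + 7.589664*y^8 + 48.488304*y^7 + 133.485432*y^6 + 114.095784*y^5 - 114.29484*y^4 - 177.260216*y^3 + 52.965312*y^2 + 75.965952*y - 28.094464)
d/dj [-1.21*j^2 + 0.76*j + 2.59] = 0.76 - 2.42*j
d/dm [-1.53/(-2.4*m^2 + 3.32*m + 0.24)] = (5.0796 - 7.344*m)/(-2.4*m^2 + 3.32*m + 0.24)^2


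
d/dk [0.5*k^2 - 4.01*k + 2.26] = 1.0*k - 4.01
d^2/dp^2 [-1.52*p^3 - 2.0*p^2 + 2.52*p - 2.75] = -9.12*p - 4.0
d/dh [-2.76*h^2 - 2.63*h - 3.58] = -5.52*h - 2.63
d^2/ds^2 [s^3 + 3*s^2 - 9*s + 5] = 6*s + 6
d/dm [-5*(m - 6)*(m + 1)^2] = 5*(11 - 3*m)*(m + 1)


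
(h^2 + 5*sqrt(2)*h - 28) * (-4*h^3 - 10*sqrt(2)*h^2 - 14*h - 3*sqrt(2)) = -4*h^5 - 30*sqrt(2)*h^4 - 2*h^3 + 207*sqrt(2)*h^2 + 362*h + 84*sqrt(2)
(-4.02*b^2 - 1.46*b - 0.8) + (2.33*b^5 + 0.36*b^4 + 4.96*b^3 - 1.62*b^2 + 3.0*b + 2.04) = 2.33*b^5 + 0.36*b^4 + 4.96*b^3 - 5.64*b^2 + 1.54*b + 1.24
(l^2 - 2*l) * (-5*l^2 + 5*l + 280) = -5*l^4 + 15*l^3 + 270*l^2 - 560*l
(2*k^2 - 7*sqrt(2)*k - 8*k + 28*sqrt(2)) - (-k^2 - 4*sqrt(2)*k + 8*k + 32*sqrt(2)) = 3*k^2 - 16*k - 3*sqrt(2)*k - 4*sqrt(2)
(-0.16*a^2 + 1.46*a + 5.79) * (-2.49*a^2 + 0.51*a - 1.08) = 0.3984*a^4 - 3.717*a^3 - 13.4997*a^2 + 1.3761*a - 6.2532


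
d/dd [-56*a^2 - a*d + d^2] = -a + 2*d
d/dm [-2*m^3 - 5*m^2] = 2*m*(-3*m - 5)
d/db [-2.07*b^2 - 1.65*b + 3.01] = -4.14*b - 1.65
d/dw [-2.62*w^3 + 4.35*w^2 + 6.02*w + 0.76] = -7.86*w^2 + 8.7*w + 6.02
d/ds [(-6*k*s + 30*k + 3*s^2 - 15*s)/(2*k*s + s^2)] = 3*(-20*k^2 + 4*k*s^2 - 20*k*s + 5*s^2)/(s^2*(4*k^2 + 4*k*s + s^2))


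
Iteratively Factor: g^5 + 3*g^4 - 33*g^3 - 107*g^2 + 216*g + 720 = (g + 4)*(g^4 - g^3 - 29*g^2 + 9*g + 180) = (g - 3)*(g + 4)*(g^3 + 2*g^2 - 23*g - 60) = (g - 5)*(g - 3)*(g + 4)*(g^2 + 7*g + 12) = (g - 5)*(g - 3)*(g + 3)*(g + 4)*(g + 4)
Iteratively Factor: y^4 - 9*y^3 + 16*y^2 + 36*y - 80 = (y + 2)*(y^3 - 11*y^2 + 38*y - 40) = (y - 4)*(y + 2)*(y^2 - 7*y + 10) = (y - 4)*(y - 2)*(y + 2)*(y - 5)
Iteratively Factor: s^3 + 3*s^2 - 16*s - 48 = (s + 3)*(s^2 - 16) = (s - 4)*(s + 3)*(s + 4)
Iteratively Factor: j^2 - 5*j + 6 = (j - 3)*(j - 2)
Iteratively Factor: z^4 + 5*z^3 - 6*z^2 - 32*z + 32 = (z + 4)*(z^3 + z^2 - 10*z + 8) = (z - 1)*(z + 4)*(z^2 + 2*z - 8) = (z - 1)*(z + 4)^2*(z - 2)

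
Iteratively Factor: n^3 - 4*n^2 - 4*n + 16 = (n - 2)*(n^2 - 2*n - 8) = (n - 2)*(n + 2)*(n - 4)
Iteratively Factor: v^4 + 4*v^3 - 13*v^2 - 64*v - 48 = (v + 3)*(v^3 + v^2 - 16*v - 16) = (v + 1)*(v + 3)*(v^2 - 16) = (v - 4)*(v + 1)*(v + 3)*(v + 4)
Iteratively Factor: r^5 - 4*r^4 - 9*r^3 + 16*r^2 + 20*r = (r)*(r^4 - 4*r^3 - 9*r^2 + 16*r + 20) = r*(r + 2)*(r^3 - 6*r^2 + 3*r + 10) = r*(r - 5)*(r + 2)*(r^2 - r - 2) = r*(r - 5)*(r + 1)*(r + 2)*(r - 2)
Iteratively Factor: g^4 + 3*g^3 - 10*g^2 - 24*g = (g - 3)*(g^3 + 6*g^2 + 8*g) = (g - 3)*(g + 4)*(g^2 + 2*g) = g*(g - 3)*(g + 4)*(g + 2)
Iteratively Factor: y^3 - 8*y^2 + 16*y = (y)*(y^2 - 8*y + 16) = y*(y - 4)*(y - 4)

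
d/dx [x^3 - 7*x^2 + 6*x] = 3*x^2 - 14*x + 6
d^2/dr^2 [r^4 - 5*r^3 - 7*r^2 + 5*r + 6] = 12*r^2 - 30*r - 14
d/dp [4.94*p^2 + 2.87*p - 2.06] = 9.88*p + 2.87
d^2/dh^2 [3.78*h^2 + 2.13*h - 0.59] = 7.56000000000000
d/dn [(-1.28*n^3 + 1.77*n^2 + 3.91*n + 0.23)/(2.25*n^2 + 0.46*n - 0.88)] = (-2.88*n^4 - 1.1776*n^3 - 4.6041*n^2 - 4.1502*n - 3.5466)/(5.0625*n^4 + 2.07*n^3 - 3.7484*n^2 - 0.8096*n + 0.7744)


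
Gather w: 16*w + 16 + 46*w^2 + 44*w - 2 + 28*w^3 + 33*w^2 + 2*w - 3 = 28*w^3 + 79*w^2 + 62*w + 11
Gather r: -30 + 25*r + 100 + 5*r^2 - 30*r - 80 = 5*r^2 - 5*r - 10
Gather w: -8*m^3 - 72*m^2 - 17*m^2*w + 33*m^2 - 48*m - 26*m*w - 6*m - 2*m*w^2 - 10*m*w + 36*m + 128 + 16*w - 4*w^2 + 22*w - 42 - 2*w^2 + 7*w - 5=-8*m^3 - 39*m^2 - 18*m + w^2*(-2*m - 6) + w*(-17*m^2 - 36*m + 45) + 81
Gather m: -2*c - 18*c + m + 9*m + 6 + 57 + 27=-20*c + 10*m + 90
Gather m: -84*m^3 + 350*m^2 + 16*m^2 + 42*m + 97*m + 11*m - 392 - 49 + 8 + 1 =-84*m^3 + 366*m^2 + 150*m - 432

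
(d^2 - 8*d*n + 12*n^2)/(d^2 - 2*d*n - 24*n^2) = (d - 2*n)/(d + 4*n)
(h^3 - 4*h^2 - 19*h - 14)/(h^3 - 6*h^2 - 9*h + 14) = (h + 1)/(h - 1)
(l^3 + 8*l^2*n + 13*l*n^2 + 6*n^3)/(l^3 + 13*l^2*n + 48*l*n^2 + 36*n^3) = (l + n)/(l + 6*n)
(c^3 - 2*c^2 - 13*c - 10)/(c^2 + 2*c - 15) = (c^3 - 2*c^2 - 13*c - 10)/(c^2 + 2*c - 15)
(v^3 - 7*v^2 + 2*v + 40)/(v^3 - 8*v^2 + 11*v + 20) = (v + 2)/(v + 1)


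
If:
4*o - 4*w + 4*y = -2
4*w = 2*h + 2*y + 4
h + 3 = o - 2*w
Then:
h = -y - 3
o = -y - 1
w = -1/2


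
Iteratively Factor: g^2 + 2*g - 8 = (g - 2)*(g + 4)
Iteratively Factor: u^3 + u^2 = (u)*(u^2 + u) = u^2*(u + 1)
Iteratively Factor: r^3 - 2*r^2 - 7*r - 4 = (r + 1)*(r^2 - 3*r - 4) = (r - 4)*(r + 1)*(r + 1)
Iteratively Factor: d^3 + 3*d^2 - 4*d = (d - 1)*(d^2 + 4*d) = (d - 1)*(d + 4)*(d)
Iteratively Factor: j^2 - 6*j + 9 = (j - 3)*(j - 3)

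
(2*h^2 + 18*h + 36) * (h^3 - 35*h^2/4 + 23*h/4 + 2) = 2*h^5 + h^4/2 - 110*h^3 - 415*h^2/2 + 243*h + 72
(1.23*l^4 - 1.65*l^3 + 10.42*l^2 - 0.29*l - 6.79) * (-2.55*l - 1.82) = -3.1365*l^5 + 1.9689*l^4 - 23.568*l^3 - 18.2249*l^2 + 17.8423*l + 12.3578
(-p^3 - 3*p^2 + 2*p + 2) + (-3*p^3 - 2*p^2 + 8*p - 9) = -4*p^3 - 5*p^2 + 10*p - 7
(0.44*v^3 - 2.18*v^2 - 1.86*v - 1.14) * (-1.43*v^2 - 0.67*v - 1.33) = -0.6292*v^5 + 2.8226*v^4 + 3.5352*v^3 + 5.7758*v^2 + 3.2376*v + 1.5162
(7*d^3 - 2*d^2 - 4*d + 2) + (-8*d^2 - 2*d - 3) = 7*d^3 - 10*d^2 - 6*d - 1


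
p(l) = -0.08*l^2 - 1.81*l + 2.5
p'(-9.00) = -0.37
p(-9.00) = 12.31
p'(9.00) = -3.25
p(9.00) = -20.27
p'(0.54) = -1.90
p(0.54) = 1.50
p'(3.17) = -2.32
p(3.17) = -4.04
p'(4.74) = -2.57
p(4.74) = -7.88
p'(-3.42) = -1.26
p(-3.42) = 7.75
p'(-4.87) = -1.03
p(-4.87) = 9.42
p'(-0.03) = -1.81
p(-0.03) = 2.55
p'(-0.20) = -1.78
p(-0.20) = 2.86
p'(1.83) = -2.10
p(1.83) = -1.08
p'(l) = -0.16*l - 1.81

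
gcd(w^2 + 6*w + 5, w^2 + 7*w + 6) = w + 1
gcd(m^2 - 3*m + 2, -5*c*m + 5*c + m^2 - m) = m - 1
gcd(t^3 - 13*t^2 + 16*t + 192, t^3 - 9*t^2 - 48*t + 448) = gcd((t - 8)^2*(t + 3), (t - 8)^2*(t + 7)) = t^2 - 16*t + 64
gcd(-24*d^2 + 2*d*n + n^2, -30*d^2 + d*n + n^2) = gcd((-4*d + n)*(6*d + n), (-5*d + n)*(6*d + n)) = 6*d + n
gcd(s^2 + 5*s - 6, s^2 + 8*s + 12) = s + 6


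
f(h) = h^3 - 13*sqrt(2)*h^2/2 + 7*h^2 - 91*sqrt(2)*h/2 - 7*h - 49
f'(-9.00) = 211.12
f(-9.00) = -313.46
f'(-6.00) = 62.96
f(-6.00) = 84.15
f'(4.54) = -29.42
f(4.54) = -324.53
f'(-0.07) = -71.03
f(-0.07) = -44.02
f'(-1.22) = -61.53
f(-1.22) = 32.96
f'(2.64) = -62.01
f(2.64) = -234.24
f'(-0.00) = -71.35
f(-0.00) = -49.00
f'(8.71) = 118.05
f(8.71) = -175.98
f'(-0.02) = -71.26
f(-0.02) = -47.57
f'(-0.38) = -69.25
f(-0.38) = -22.26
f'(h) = 3*h^2 - 13*sqrt(2)*h + 14*h - 91*sqrt(2)/2 - 7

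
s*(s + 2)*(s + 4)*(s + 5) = s^4 + 11*s^3 + 38*s^2 + 40*s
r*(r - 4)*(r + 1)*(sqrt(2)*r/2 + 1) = sqrt(2)*r^4/2 - 3*sqrt(2)*r^3/2 + r^3 - 3*r^2 - 2*sqrt(2)*r^2 - 4*r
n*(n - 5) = n^2 - 5*n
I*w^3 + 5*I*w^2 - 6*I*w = w*(w + 6)*(I*w - I)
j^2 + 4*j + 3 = (j + 1)*(j + 3)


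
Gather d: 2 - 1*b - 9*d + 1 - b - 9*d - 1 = -2*b - 18*d + 2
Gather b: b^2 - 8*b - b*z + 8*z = b^2 + b*(-z - 8) + 8*z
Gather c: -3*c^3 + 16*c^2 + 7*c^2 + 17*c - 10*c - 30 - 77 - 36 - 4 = -3*c^3 + 23*c^2 + 7*c - 147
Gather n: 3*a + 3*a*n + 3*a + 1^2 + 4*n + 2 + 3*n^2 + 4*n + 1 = 6*a + 3*n^2 + n*(3*a + 8) + 4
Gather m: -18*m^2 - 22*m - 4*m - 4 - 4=-18*m^2 - 26*m - 8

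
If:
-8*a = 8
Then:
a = -1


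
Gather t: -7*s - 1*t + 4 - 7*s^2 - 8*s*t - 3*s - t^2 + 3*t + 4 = -7*s^2 - 10*s - t^2 + t*(2 - 8*s) + 8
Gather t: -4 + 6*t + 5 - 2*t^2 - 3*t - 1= -2*t^2 + 3*t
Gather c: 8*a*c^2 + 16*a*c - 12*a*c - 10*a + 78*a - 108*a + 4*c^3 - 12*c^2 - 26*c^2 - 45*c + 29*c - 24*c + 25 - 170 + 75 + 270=-40*a + 4*c^3 + c^2*(8*a - 38) + c*(4*a - 40) + 200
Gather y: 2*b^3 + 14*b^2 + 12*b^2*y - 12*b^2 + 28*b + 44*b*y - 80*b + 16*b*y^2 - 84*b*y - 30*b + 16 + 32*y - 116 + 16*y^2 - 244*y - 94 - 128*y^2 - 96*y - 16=2*b^3 + 2*b^2 - 82*b + y^2*(16*b - 112) + y*(12*b^2 - 40*b - 308) - 210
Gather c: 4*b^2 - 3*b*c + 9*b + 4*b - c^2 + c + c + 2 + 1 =4*b^2 + 13*b - c^2 + c*(2 - 3*b) + 3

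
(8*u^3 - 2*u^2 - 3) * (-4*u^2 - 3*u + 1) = -32*u^5 - 16*u^4 + 14*u^3 + 10*u^2 + 9*u - 3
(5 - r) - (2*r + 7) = -3*r - 2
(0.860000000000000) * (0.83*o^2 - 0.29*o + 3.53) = 0.7138*o^2 - 0.2494*o + 3.0358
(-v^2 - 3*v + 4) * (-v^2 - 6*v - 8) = v^4 + 9*v^3 + 22*v^2 - 32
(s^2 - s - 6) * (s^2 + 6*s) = s^4 + 5*s^3 - 12*s^2 - 36*s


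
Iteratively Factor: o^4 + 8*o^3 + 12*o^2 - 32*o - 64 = (o + 2)*(o^3 + 6*o^2 - 32) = (o - 2)*(o + 2)*(o^2 + 8*o + 16) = (o - 2)*(o + 2)*(o + 4)*(o + 4)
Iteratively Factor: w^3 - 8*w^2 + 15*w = (w)*(w^2 - 8*w + 15) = w*(w - 3)*(w - 5)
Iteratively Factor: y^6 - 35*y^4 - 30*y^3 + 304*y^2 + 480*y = (y - 4)*(y^5 + 4*y^4 - 19*y^3 - 106*y^2 - 120*y) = (y - 4)*(y + 2)*(y^4 + 2*y^3 - 23*y^2 - 60*y) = (y - 5)*(y - 4)*(y + 2)*(y^3 + 7*y^2 + 12*y) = y*(y - 5)*(y - 4)*(y + 2)*(y^2 + 7*y + 12) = y*(y - 5)*(y - 4)*(y + 2)*(y + 4)*(y + 3)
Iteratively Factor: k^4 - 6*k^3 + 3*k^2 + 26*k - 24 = (k - 3)*(k^3 - 3*k^2 - 6*k + 8) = (k - 4)*(k - 3)*(k^2 + k - 2) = (k - 4)*(k - 3)*(k + 2)*(k - 1)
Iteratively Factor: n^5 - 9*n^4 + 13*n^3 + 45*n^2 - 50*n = (n)*(n^4 - 9*n^3 + 13*n^2 + 45*n - 50) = n*(n - 5)*(n^3 - 4*n^2 - 7*n + 10) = n*(n - 5)^2*(n^2 + n - 2) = n*(n - 5)^2*(n - 1)*(n + 2)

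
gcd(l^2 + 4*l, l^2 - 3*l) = l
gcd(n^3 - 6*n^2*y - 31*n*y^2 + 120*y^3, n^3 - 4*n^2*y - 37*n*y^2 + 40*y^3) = -n^2 + 3*n*y + 40*y^2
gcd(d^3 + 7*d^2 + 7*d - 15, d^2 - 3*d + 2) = d - 1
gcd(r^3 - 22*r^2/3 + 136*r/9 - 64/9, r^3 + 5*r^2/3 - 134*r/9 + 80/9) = r^2 - 10*r/3 + 16/9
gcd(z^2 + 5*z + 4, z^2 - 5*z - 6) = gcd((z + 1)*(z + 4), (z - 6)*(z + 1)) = z + 1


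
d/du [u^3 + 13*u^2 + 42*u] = 3*u^2 + 26*u + 42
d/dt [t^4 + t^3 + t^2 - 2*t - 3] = 4*t^3 + 3*t^2 + 2*t - 2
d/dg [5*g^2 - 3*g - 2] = 10*g - 3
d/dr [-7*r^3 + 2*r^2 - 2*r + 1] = -21*r^2 + 4*r - 2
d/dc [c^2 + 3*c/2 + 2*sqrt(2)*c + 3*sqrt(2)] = 2*c + 3/2 + 2*sqrt(2)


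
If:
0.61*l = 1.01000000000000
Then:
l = 1.66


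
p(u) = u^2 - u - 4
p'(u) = 2*u - 1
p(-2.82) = 6.77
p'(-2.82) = -6.64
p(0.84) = -4.13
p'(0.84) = 0.68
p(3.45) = 4.45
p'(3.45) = 5.90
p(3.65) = 5.67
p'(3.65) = 6.30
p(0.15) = -4.13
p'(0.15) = -0.70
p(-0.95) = -2.15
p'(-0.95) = -2.90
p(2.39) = -0.68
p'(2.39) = 3.78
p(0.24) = -4.18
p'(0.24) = -0.52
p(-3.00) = 8.00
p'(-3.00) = -7.00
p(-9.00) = 86.00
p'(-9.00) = -19.00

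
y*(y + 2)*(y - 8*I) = y^3 + 2*y^2 - 8*I*y^2 - 16*I*y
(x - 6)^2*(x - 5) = x^3 - 17*x^2 + 96*x - 180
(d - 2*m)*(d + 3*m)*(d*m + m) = d^3*m + d^2*m^2 + d^2*m - 6*d*m^3 + d*m^2 - 6*m^3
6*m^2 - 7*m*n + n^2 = (-6*m + n)*(-m + n)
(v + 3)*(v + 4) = v^2 + 7*v + 12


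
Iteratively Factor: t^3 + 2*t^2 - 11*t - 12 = (t - 3)*(t^2 + 5*t + 4) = (t - 3)*(t + 1)*(t + 4)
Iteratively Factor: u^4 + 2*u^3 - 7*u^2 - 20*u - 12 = (u + 2)*(u^3 - 7*u - 6) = (u - 3)*(u + 2)*(u^2 + 3*u + 2) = (u - 3)*(u + 1)*(u + 2)*(u + 2)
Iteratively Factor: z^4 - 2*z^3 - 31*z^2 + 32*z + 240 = (z + 4)*(z^3 - 6*z^2 - 7*z + 60) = (z + 3)*(z + 4)*(z^2 - 9*z + 20) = (z - 4)*(z + 3)*(z + 4)*(z - 5)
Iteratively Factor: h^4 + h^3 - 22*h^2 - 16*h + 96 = (h + 4)*(h^3 - 3*h^2 - 10*h + 24) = (h - 2)*(h + 4)*(h^2 - h - 12) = (h - 4)*(h - 2)*(h + 4)*(h + 3)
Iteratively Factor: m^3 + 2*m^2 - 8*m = (m + 4)*(m^2 - 2*m) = (m - 2)*(m + 4)*(m)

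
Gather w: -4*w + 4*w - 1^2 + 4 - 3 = 0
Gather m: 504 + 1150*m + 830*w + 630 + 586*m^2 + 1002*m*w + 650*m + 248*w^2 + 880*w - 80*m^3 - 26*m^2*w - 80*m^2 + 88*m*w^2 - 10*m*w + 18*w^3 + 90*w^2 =-80*m^3 + m^2*(506 - 26*w) + m*(88*w^2 + 992*w + 1800) + 18*w^3 + 338*w^2 + 1710*w + 1134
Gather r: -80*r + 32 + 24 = 56 - 80*r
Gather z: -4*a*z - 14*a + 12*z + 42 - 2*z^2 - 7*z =-14*a - 2*z^2 + z*(5 - 4*a) + 42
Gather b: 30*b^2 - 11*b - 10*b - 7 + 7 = 30*b^2 - 21*b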